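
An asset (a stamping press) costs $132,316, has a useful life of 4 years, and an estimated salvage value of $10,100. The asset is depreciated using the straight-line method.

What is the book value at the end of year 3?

$40,654

Depreciable base = $132,316 − $10,100 = $122,216.
Annual expense = $122,216 / 4 = $30,554.
End of year 1: book value $101,762.
End of year 2: book value $71,208.
End of year 3: book value $40,654.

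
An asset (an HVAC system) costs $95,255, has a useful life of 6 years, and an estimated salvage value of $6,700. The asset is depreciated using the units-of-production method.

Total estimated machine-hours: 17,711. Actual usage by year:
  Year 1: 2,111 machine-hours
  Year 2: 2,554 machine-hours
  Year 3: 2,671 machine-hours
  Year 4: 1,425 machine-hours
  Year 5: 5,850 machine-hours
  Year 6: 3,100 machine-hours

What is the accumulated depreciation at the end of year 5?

Depreciable base = $95,255 − $6,700 = $88,555.
Rate = $88,555 / 17,711 machine-hours = $5 per machine-hour.
Year 1: 2,111 × $5 = $10,555. Book value $84,700.
Year 2: 2,554 × $5 = $12,770. Book value $71,930.
Year 3: 2,671 × $5 = $13,355. Book value $58,575.
Year 4: 1,425 × $5 = $7,125. Book value $51,450.
Year 5: 5,850 × $5 = $29,250. Book value $22,200.
Accumulated through year 5 = $95,255 − $22,200 = $73,055.

$73,055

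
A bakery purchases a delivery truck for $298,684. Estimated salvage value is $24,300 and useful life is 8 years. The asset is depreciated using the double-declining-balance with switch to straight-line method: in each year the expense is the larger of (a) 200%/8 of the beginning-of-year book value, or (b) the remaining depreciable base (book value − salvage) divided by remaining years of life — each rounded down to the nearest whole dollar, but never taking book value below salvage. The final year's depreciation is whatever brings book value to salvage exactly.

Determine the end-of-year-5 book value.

Depreciable base = $298,684 − $24,300 = $274,384.
Year 1: DB = ⌊$298,684 × 200%/8⌋ = $74,671; SL = ⌊$274,384/8⌋ = $34,298 → take DB $74,671. Book value $224,013.
Year 2: DB = ⌊$224,013 × 200%/8⌋ = $56,003; SL = ⌊$199,713/7⌋ = $28,530 → take DB $56,003. Book value $168,010.
Year 3: DB = ⌊$168,010 × 200%/8⌋ = $42,002; SL = ⌊$143,710/6⌋ = $23,951 → take DB $42,002. Book value $126,008.
Year 4: DB = ⌊$126,008 × 200%/8⌋ = $31,502; SL = ⌊$101,708/5⌋ = $20,341 → take DB $31,502. Book value $94,506.
Year 5: DB = ⌊$94,506 × 200%/8⌋ = $23,626; SL = ⌊$70,206/4⌋ = $17,551 → take DB $23,626. Book value $70,880.

$70,880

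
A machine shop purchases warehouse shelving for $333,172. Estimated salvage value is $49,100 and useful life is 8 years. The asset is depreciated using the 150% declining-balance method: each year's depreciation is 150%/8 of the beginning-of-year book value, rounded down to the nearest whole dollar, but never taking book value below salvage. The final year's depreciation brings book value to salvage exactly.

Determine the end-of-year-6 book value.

Depreciable base = $333,172 − $49,100 = $284,072.
Year 1: ⌊$333,172 × 150%/8⌋ = $62,469. Book value $270,703.
Year 2: ⌊$270,703 × 150%/8⌋ = $50,756. Book value $219,947.
Year 3: ⌊$219,947 × 150%/8⌋ = $41,240. Book value $178,707.
Year 4: ⌊$178,707 × 150%/8⌋ = $33,507. Book value $145,200.
Year 5: ⌊$145,200 × 150%/8⌋ = $27,225. Book value $117,975.
Year 6: ⌊$117,975 × 150%/8⌋ = $22,120. Book value $95,855.

$95,855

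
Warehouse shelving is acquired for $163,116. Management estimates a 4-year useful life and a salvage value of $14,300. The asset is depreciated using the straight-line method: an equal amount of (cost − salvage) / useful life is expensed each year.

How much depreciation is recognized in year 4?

Depreciable base = $163,116 − $14,300 = $148,816.
Annual expense = $148,816 / 4 = $37,204.

$37,204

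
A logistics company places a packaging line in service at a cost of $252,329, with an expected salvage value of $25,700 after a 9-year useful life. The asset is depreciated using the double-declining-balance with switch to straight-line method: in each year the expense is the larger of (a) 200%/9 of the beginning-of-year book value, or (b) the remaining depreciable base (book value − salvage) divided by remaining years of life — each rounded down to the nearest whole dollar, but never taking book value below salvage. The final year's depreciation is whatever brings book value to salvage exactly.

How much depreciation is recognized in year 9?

$8,093

Depreciable base = $252,329 − $25,700 = $226,629.
Year 1: DB = ⌊$252,329 × 200%/9⌋ = $56,073; SL = ⌊$226,629/9⌋ = $25,181 → take DB $56,073. Book value $196,256.
Year 2: DB = ⌊$196,256 × 200%/9⌋ = $43,612; SL = ⌊$170,556/8⌋ = $21,319 → take DB $43,612. Book value $152,644.
Year 3: DB = ⌊$152,644 × 200%/9⌋ = $33,920; SL = ⌊$126,944/7⌋ = $18,134 → take DB $33,920. Book value $118,724.
Year 4: DB = ⌊$118,724 × 200%/9⌋ = $26,383; SL = ⌊$93,024/6⌋ = $15,504 → take DB $26,383. Book value $92,341.
Year 5: DB = ⌊$92,341 × 200%/9⌋ = $20,520; SL = ⌊$66,641/5⌋ = $13,328 → take DB $20,520. Book value $71,821.
Year 6: DB = ⌊$71,821 × 200%/9⌋ = $15,960; SL = ⌊$46,121/4⌋ = $11,530 → take DB $15,960. Book value $55,861.
Year 7: DB = ⌊$55,861 × 200%/9⌋ = $12,413; SL = ⌊$30,161/3⌋ = $10,053 → take DB $12,413. Book value $43,448.
Year 8: DB = ⌊$43,448 × 200%/9⌋ = $9,655; SL = ⌊$17,748/2⌋ = $8,874 → take DB $9,655. Book value $33,793.
Year 9 (final): $33,793 − $25,700 = $8,093. Book value $25,700.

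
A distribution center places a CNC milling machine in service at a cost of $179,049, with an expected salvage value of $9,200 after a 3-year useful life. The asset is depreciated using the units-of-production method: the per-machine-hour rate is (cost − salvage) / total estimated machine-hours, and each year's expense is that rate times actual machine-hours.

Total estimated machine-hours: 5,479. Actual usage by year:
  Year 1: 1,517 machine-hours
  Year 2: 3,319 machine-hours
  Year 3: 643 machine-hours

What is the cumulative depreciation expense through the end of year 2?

Depreciable base = $179,049 − $9,200 = $169,849.
Rate = $169,849 / 5,479 machine-hours = $31 per machine-hour.
Year 1: 1,517 × $31 = $47,027. Book value $132,022.
Year 2: 3,319 × $31 = $102,889. Book value $29,133.
Accumulated through year 2 = $179,049 − $29,133 = $149,916.

$149,916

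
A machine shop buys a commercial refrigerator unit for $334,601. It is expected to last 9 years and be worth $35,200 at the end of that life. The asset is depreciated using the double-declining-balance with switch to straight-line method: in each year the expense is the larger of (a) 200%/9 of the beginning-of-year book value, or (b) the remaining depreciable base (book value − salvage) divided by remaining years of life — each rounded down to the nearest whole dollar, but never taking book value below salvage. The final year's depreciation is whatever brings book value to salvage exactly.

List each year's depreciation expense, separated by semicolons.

Depreciable base = $334,601 − $35,200 = $299,401.
Year 1: DB = ⌊$334,601 × 200%/9⌋ = $74,355; SL = ⌊$299,401/9⌋ = $33,266 → take DB $74,355. Book value $260,246.
Year 2: DB = ⌊$260,246 × 200%/9⌋ = $57,832; SL = ⌊$225,046/8⌋ = $28,130 → take DB $57,832. Book value $202,414.
Year 3: DB = ⌊$202,414 × 200%/9⌋ = $44,980; SL = ⌊$167,214/7⌋ = $23,887 → take DB $44,980. Book value $157,434.
Year 4: DB = ⌊$157,434 × 200%/9⌋ = $34,985; SL = ⌊$122,234/6⌋ = $20,372 → take DB $34,985. Book value $122,449.
Year 5: DB = ⌊$122,449 × 200%/9⌋ = $27,210; SL = ⌊$87,249/5⌋ = $17,449 → take DB $27,210. Book value $95,239.
Year 6: DB = ⌊$95,239 × 200%/9⌋ = $21,164; SL = ⌊$60,039/4⌋ = $15,009 → take DB $21,164. Book value $74,075.
Year 7: DB = ⌊$74,075 × 200%/9⌋ = $16,461; SL = ⌊$38,875/3⌋ = $12,958 → take DB $16,461. Book value $57,614.
Year 8: DB = ⌊$57,614 × 200%/9⌋ = $12,803; SL = ⌊$22,414/2⌋ = $11,207 → take DB $12,803. Book value $44,811.
Year 9 (final): $44,811 − $35,200 = $9,611. Book value $35,200.

$74,355; $57,832; $44,980; $34,985; $27,210; $21,164; $16,461; $12,803; $9,611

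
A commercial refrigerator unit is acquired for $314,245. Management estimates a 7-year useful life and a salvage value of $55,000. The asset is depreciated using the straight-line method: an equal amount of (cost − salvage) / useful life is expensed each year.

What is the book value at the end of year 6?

Depreciable base = $314,245 − $55,000 = $259,245.
Annual expense = $259,245 / 7 = $37,035.
End of year 1: book value $277,210.
End of year 2: book value $240,175.
End of year 3: book value $203,140.
End of year 4: book value $166,105.
End of year 5: book value $129,070.
End of year 6: book value $92,035.

$92,035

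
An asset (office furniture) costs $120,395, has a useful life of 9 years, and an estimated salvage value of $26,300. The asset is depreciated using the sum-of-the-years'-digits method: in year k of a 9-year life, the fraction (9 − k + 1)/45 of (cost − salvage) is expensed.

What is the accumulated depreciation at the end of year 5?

$73,185

Depreciable base = $120,395 − $26,300 = $94,095.
Sum of the years' digits = 9+8+7+6+5+4+3+2+1 = 45.
Year 1: $94,095 × 9/45 = $18,819. Book value $101,576.
Year 2: $94,095 × 8/45 = $16,728. Book value $84,848.
Year 3: $94,095 × 7/45 = $14,637. Book value $70,211.
Year 4: $94,095 × 6/45 = $12,546. Book value $57,665.
Year 5: $94,095 × 5/45 = $10,455. Book value $47,210.
Accumulated through year 5 = $120,395 − $47,210 = $73,185.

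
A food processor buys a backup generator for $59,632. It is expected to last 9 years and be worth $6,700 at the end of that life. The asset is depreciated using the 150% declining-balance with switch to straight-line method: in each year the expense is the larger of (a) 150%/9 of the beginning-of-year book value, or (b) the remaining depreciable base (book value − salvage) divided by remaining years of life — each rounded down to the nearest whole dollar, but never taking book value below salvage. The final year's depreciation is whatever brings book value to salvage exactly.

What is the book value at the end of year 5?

Depreciable base = $59,632 − $6,700 = $52,932.
Year 1: DB = ⌊$59,632 × 150%/9⌋ = $9,938; SL = ⌊$52,932/9⌋ = $5,881 → take DB $9,938. Book value $49,694.
Year 2: DB = ⌊$49,694 × 150%/9⌋ = $8,282; SL = ⌊$42,994/8⌋ = $5,374 → take DB $8,282. Book value $41,412.
Year 3: DB = ⌊$41,412 × 150%/9⌋ = $6,902; SL = ⌊$34,712/7⌋ = $4,958 → take DB $6,902. Book value $34,510.
Year 4: DB = ⌊$34,510 × 150%/9⌋ = $5,751; SL = ⌊$27,810/6⌋ = $4,635 → take DB $5,751. Book value $28,759.
Year 5: DB = ⌊$28,759 × 150%/9⌋ = $4,793; SL = ⌊$22,059/5⌋ = $4,411 → take DB $4,793. Book value $23,966.

$23,966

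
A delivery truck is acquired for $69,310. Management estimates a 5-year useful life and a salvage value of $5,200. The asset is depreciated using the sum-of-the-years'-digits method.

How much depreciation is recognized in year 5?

$4,274

Depreciable base = $69,310 − $5,200 = $64,110.
Sum of the years' digits = 5+4+3+2+1 = 15.
Year 1: $64,110 × 5/15 = $21,370. Book value $47,940.
Year 2: $64,110 × 4/15 = $17,096. Book value $30,844.
Year 3: $64,110 × 3/15 = $12,822. Book value $18,022.
Year 4: $64,110 × 2/15 = $8,548. Book value $9,474.
Year 5: $64,110 × 1/15 = $4,274. Book value $5,200.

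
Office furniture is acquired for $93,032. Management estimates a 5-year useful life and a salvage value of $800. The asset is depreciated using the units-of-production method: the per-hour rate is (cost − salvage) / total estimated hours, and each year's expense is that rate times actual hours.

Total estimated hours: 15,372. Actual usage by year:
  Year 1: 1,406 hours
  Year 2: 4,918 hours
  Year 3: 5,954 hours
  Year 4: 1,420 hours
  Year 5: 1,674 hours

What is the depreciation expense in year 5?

$10,044

Depreciable base = $93,032 − $800 = $92,232.
Rate = $92,232 / 15,372 hours = $6 per hour.
Year 1: 1,406 × $6 = $8,436. Book value $84,596.
Year 2: 4,918 × $6 = $29,508. Book value $55,088.
Year 3: 5,954 × $6 = $35,724. Book value $19,364.
Year 4: 1,420 × $6 = $8,520. Book value $10,844.
Year 5: 1,674 × $6 = $10,044. Book value $800.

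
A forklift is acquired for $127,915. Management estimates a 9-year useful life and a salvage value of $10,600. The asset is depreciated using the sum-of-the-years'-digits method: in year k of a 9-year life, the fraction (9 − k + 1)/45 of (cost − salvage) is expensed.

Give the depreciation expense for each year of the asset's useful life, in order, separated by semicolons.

Depreciable base = $127,915 − $10,600 = $117,315.
Sum of the years' digits = 9+8+7+6+5+4+3+2+1 = 45.
Year 1: $117,315 × 9/45 = $23,463. Book value $104,452.
Year 2: $117,315 × 8/45 = $20,856. Book value $83,596.
Year 3: $117,315 × 7/45 = $18,249. Book value $65,347.
Year 4: $117,315 × 6/45 = $15,642. Book value $49,705.
Year 5: $117,315 × 5/45 = $13,035. Book value $36,670.
Year 6: $117,315 × 4/45 = $10,428. Book value $26,242.
Year 7: $117,315 × 3/45 = $7,821. Book value $18,421.
Year 8: $117,315 × 2/45 = $5,214. Book value $13,207.
Year 9: $117,315 × 1/45 = $2,607. Book value $10,600.

$23,463; $20,856; $18,249; $15,642; $13,035; $10,428; $7,821; $5,214; $2,607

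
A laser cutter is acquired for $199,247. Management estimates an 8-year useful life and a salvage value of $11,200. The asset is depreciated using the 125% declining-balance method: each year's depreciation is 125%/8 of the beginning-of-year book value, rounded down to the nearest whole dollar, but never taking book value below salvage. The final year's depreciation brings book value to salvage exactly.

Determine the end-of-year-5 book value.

Depreciable base = $199,247 − $11,200 = $188,047.
Year 1: ⌊$199,247 × 125%/8⌋ = $31,132. Book value $168,115.
Year 2: ⌊$168,115 × 125%/8⌋ = $26,267. Book value $141,848.
Year 3: ⌊$141,848 × 125%/8⌋ = $22,163. Book value $119,685.
Year 4: ⌊$119,685 × 125%/8⌋ = $18,700. Book value $100,985.
Year 5: ⌊$100,985 × 125%/8⌋ = $15,778. Book value $85,207.

$85,207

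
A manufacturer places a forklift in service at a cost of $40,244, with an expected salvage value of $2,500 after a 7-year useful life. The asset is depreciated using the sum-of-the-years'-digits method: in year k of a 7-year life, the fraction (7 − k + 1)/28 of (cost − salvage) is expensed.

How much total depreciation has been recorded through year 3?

$24,264

Depreciable base = $40,244 − $2,500 = $37,744.
Sum of the years' digits = 7+6+5+4+3+2+1 = 28.
Year 1: $37,744 × 7/28 = $9,436. Book value $30,808.
Year 2: $37,744 × 6/28 = $8,088. Book value $22,720.
Year 3: $37,744 × 5/28 = $6,740. Book value $15,980.
Accumulated through year 3 = $40,244 − $15,980 = $24,264.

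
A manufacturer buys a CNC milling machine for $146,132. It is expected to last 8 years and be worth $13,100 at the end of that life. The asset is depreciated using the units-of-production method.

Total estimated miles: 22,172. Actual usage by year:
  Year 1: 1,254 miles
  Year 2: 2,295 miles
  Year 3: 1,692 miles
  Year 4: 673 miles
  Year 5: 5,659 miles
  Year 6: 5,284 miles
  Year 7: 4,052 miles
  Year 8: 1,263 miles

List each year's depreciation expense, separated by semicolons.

$7,524; $13,770; $10,152; $4,038; $33,954; $31,704; $24,312; $7,578

Depreciable base = $146,132 − $13,100 = $133,032.
Rate = $133,032 / 22,172 miles = $6 per mile.
Year 1: 1,254 × $6 = $7,524. Book value $138,608.
Year 2: 2,295 × $6 = $13,770. Book value $124,838.
Year 3: 1,692 × $6 = $10,152. Book value $114,686.
Year 4: 673 × $6 = $4,038. Book value $110,648.
Year 5: 5,659 × $6 = $33,954. Book value $76,694.
Year 6: 5,284 × $6 = $31,704. Book value $44,990.
Year 7: 4,052 × $6 = $24,312. Book value $20,678.
Year 8: 1,263 × $6 = $7,578. Book value $13,100.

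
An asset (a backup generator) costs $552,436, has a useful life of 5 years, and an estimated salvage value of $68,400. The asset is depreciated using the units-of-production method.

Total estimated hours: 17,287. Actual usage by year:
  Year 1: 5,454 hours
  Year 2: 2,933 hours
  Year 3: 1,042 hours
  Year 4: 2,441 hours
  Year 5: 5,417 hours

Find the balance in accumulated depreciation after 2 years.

Depreciable base = $552,436 − $68,400 = $484,036.
Rate = $484,036 / 17,287 hours = $28 per hour.
Year 1: 5,454 × $28 = $152,712. Book value $399,724.
Year 2: 2,933 × $28 = $82,124. Book value $317,600.
Accumulated through year 2 = $552,436 − $317,600 = $234,836.

$234,836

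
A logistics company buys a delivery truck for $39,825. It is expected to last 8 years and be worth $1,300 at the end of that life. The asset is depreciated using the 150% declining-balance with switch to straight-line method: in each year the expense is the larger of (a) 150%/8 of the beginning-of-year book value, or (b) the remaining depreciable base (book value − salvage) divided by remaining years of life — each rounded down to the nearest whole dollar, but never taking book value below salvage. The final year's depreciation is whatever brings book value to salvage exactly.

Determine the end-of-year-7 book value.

Depreciable base = $39,825 − $1,300 = $38,525.
Year 1: DB = ⌊$39,825 × 150%/8⌋ = $7,467; SL = ⌊$38,525/8⌋ = $4,815 → take DB $7,467. Book value $32,358.
Year 2: DB = ⌊$32,358 × 150%/8⌋ = $6,067; SL = ⌊$31,058/7⌋ = $4,436 → take DB $6,067. Book value $26,291.
Year 3: DB = ⌊$26,291 × 150%/8⌋ = $4,929; SL = ⌊$24,991/6⌋ = $4,165 → take DB $4,929. Book value $21,362.
Year 4: DB = ⌊$21,362 × 150%/8⌋ = $4,005; SL = ⌊$20,062/5⌋ = $4,012 → take SL $4,012. Book value $17,350.
Year 5: DB = ⌊$17,350 × 150%/8⌋ = $3,253; SL = ⌊$16,050/4⌋ = $4,012 → take SL $4,012. Book value $13,338.
Year 6: DB = ⌊$13,338 × 150%/8⌋ = $2,500; SL = ⌊$12,038/3⌋ = $4,012 → take SL $4,012. Book value $9,326.
Year 7: DB = ⌊$9,326 × 150%/8⌋ = $1,748; SL = ⌊$8,026/2⌋ = $4,013 → take SL $4,013. Book value $5,313.

$5,313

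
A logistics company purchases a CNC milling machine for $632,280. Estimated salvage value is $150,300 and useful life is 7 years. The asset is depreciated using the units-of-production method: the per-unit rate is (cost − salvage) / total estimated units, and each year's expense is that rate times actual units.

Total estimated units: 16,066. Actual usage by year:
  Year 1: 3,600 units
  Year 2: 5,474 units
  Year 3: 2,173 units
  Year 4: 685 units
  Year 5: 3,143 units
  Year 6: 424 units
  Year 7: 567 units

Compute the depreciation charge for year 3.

Depreciable base = $632,280 − $150,300 = $481,980.
Rate = $481,980 / 16,066 units = $30 per unit.
Year 1: 3,600 × $30 = $108,000. Book value $524,280.
Year 2: 5,474 × $30 = $164,220. Book value $360,060.
Year 3: 2,173 × $30 = $65,190. Book value $294,870.

$65,190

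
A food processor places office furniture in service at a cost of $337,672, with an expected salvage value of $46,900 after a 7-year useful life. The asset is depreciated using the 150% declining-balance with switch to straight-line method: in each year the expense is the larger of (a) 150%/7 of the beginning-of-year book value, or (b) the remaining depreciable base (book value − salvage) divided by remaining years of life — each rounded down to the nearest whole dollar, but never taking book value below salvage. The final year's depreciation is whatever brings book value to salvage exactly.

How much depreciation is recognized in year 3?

Depreciable base = $337,672 − $46,900 = $290,772.
Year 1: DB = ⌊$337,672 × 150%/7⌋ = $72,358; SL = ⌊$290,772/7⌋ = $41,538 → take DB $72,358. Book value $265,314.
Year 2: DB = ⌊$265,314 × 150%/7⌋ = $56,853; SL = ⌊$218,414/6⌋ = $36,402 → take DB $56,853. Book value $208,461.
Year 3: DB = ⌊$208,461 × 150%/7⌋ = $44,670; SL = ⌊$161,561/5⌋ = $32,312 → take DB $44,670. Book value $163,791.

$44,670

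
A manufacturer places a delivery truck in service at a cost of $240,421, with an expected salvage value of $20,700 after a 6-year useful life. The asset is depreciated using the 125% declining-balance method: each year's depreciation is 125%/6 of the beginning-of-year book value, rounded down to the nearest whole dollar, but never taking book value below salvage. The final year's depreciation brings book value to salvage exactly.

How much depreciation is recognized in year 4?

$24,852

Depreciable base = $240,421 − $20,700 = $219,721.
Year 1: ⌊$240,421 × 125%/6⌋ = $50,087. Book value $190,334.
Year 2: ⌊$190,334 × 125%/6⌋ = $39,652. Book value $150,682.
Year 3: ⌊$150,682 × 125%/6⌋ = $31,392. Book value $119,290.
Year 4: ⌊$119,290 × 125%/6⌋ = $24,852. Book value $94,438.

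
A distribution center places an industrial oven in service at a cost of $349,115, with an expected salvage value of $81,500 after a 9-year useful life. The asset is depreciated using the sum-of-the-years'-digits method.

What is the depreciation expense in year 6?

Depreciable base = $349,115 − $81,500 = $267,615.
Sum of the years' digits = 9+8+7+6+5+4+3+2+1 = 45.
Year 1: $267,615 × 9/45 = $53,523. Book value $295,592.
Year 2: $267,615 × 8/45 = $47,576. Book value $248,016.
Year 3: $267,615 × 7/45 = $41,629. Book value $206,387.
Year 4: $267,615 × 6/45 = $35,682. Book value $170,705.
Year 5: $267,615 × 5/45 = $29,735. Book value $140,970.
Year 6: $267,615 × 4/45 = $23,788. Book value $117,182.

$23,788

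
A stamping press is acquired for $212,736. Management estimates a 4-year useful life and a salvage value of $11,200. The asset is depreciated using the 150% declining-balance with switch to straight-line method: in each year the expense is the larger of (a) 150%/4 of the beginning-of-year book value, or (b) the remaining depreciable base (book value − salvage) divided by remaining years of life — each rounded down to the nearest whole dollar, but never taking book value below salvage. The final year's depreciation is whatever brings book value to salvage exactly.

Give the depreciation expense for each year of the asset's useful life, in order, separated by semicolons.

$79,776; $49,860; $35,950; $35,950

Depreciable base = $212,736 − $11,200 = $201,536.
Year 1: DB = ⌊$212,736 × 150%/4⌋ = $79,776; SL = ⌊$201,536/4⌋ = $50,384 → take DB $79,776. Book value $132,960.
Year 2: DB = ⌊$132,960 × 150%/4⌋ = $49,860; SL = ⌊$121,760/3⌋ = $40,586 → take DB $49,860. Book value $83,100.
Year 3: DB = ⌊$83,100 × 150%/4⌋ = $31,162; SL = ⌊$71,900/2⌋ = $35,950 → take SL $35,950. Book value $47,150.
Year 4 (final): $47,150 − $11,200 = $35,950. Book value $11,200.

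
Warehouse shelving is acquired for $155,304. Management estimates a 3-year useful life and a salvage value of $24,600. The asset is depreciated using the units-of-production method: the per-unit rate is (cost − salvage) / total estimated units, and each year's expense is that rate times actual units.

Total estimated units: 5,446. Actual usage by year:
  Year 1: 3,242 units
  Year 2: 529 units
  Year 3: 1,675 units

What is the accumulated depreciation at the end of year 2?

$90,504

Depreciable base = $155,304 − $24,600 = $130,704.
Rate = $130,704 / 5,446 units = $24 per unit.
Year 1: 3,242 × $24 = $77,808. Book value $77,496.
Year 2: 529 × $24 = $12,696. Book value $64,800.
Accumulated through year 2 = $155,304 − $64,800 = $90,504.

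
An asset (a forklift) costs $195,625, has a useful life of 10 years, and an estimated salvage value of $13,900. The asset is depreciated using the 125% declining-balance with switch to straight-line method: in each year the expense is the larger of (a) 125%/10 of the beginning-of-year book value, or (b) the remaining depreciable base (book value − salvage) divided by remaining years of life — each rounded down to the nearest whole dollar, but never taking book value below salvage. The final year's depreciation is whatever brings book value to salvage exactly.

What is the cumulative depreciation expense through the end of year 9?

Depreciable base = $195,625 − $13,900 = $181,725.
Year 1: DB = ⌊$195,625 × 125%/10⌋ = $24,453; SL = ⌊$181,725/10⌋ = $18,172 → take DB $24,453. Book value $171,172.
Year 2: DB = ⌊$171,172 × 125%/10⌋ = $21,396; SL = ⌊$157,272/9⌋ = $17,474 → take DB $21,396. Book value $149,776.
Year 3: DB = ⌊$149,776 × 125%/10⌋ = $18,722; SL = ⌊$135,876/8⌋ = $16,984 → take DB $18,722. Book value $131,054.
Year 4: DB = ⌊$131,054 × 125%/10⌋ = $16,381; SL = ⌊$117,154/7⌋ = $16,736 → take SL $16,736. Book value $114,318.
Year 5: DB = ⌊$114,318 × 125%/10⌋ = $14,289; SL = ⌊$100,418/6⌋ = $16,736 → take SL $16,736. Book value $97,582.
Year 6: DB = ⌊$97,582 × 125%/10⌋ = $12,197; SL = ⌊$83,682/5⌋ = $16,736 → take SL $16,736. Book value $80,846.
Year 7: DB = ⌊$80,846 × 125%/10⌋ = $10,105; SL = ⌊$66,946/4⌋ = $16,736 → take SL $16,736. Book value $64,110.
Year 8: DB = ⌊$64,110 × 125%/10⌋ = $8,013; SL = ⌊$50,210/3⌋ = $16,736 → take SL $16,736. Book value $47,374.
Year 9: DB = ⌊$47,374 × 125%/10⌋ = $5,921; SL = ⌊$33,474/2⌋ = $16,737 → take SL $16,737. Book value $30,637.
Accumulated through year 9 = $195,625 − $30,637 = $164,988.

$164,988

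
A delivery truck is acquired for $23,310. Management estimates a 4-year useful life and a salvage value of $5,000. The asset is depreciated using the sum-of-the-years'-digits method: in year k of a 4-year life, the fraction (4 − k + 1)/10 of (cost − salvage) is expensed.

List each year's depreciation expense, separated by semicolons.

$7,324; $5,493; $3,662; $1,831

Depreciable base = $23,310 − $5,000 = $18,310.
Sum of the years' digits = 4+3+2+1 = 10.
Year 1: $18,310 × 4/10 = $7,324. Book value $15,986.
Year 2: $18,310 × 3/10 = $5,493. Book value $10,493.
Year 3: $18,310 × 2/10 = $3,662. Book value $6,831.
Year 4: $18,310 × 1/10 = $1,831. Book value $5,000.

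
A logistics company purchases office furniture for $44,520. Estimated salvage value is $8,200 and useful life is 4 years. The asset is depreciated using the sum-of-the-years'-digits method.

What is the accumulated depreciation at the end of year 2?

$25,424

Depreciable base = $44,520 − $8,200 = $36,320.
Sum of the years' digits = 4+3+2+1 = 10.
Year 1: $36,320 × 4/10 = $14,528. Book value $29,992.
Year 2: $36,320 × 3/10 = $10,896. Book value $19,096.
Accumulated through year 2 = $44,520 − $19,096 = $25,424.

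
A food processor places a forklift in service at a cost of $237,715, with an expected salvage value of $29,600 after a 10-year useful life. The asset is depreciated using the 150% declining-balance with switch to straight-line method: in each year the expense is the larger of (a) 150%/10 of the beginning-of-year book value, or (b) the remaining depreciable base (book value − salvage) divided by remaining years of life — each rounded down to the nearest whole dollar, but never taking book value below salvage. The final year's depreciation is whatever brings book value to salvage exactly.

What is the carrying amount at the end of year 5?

$105,477

Depreciable base = $237,715 − $29,600 = $208,115.
Year 1: DB = ⌊$237,715 × 150%/10⌋ = $35,657; SL = ⌊$208,115/10⌋ = $20,811 → take DB $35,657. Book value $202,058.
Year 2: DB = ⌊$202,058 × 150%/10⌋ = $30,308; SL = ⌊$172,458/9⌋ = $19,162 → take DB $30,308. Book value $171,750.
Year 3: DB = ⌊$171,750 × 150%/10⌋ = $25,762; SL = ⌊$142,150/8⌋ = $17,768 → take DB $25,762. Book value $145,988.
Year 4: DB = ⌊$145,988 × 150%/10⌋ = $21,898; SL = ⌊$116,388/7⌋ = $16,626 → take DB $21,898. Book value $124,090.
Year 5: DB = ⌊$124,090 × 150%/10⌋ = $18,613; SL = ⌊$94,490/6⌋ = $15,748 → take DB $18,613. Book value $105,477.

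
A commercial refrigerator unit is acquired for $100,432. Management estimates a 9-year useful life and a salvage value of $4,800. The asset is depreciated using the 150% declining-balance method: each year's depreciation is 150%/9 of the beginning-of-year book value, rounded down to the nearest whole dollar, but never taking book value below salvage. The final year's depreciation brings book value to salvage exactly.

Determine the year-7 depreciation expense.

Depreciable base = $100,432 − $4,800 = $95,632.
Year 1: ⌊$100,432 × 150%/9⌋ = $16,738. Book value $83,694.
Year 2: ⌊$83,694 × 150%/9⌋ = $13,949. Book value $69,745.
Year 3: ⌊$69,745 × 150%/9⌋ = $11,624. Book value $58,121.
Year 4: ⌊$58,121 × 150%/9⌋ = $9,686. Book value $48,435.
Year 5: ⌊$48,435 × 150%/9⌋ = $8,072. Book value $40,363.
Year 6: ⌊$40,363 × 150%/9⌋ = $6,727. Book value $33,636.
Year 7: ⌊$33,636 × 150%/9⌋ = $5,606. Book value $28,030.

$5,606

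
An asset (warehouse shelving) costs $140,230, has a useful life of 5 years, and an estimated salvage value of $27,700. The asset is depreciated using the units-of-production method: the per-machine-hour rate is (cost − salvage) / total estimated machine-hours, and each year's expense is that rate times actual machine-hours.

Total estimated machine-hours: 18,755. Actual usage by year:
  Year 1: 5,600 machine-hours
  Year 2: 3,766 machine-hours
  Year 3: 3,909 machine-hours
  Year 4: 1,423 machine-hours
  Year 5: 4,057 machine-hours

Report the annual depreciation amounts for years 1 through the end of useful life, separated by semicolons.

$33,600; $22,596; $23,454; $8,538; $24,342

Depreciable base = $140,230 − $27,700 = $112,530.
Rate = $112,530 / 18,755 machine-hours = $6 per machine-hour.
Year 1: 5,600 × $6 = $33,600. Book value $106,630.
Year 2: 3,766 × $6 = $22,596. Book value $84,034.
Year 3: 3,909 × $6 = $23,454. Book value $60,580.
Year 4: 1,423 × $6 = $8,538. Book value $52,042.
Year 5: 4,057 × $6 = $24,342. Book value $27,700.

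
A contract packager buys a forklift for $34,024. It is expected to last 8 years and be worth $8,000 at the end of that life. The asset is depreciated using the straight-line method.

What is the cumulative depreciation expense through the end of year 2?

Depreciable base = $34,024 − $8,000 = $26,024.
Annual expense = $26,024 / 8 = $3,253.
End of year 1: book value $30,771.
End of year 2: book value $27,518.
Accumulated through year 2 = $34,024 − $27,518 = $6,506.

$6,506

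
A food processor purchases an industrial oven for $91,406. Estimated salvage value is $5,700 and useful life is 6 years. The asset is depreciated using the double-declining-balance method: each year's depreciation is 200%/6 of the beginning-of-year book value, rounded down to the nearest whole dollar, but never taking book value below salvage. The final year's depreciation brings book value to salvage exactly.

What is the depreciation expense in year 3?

$13,542

Depreciable base = $91,406 − $5,700 = $85,706.
Year 1: ⌊$91,406 × 200%/6⌋ = $30,468. Book value $60,938.
Year 2: ⌊$60,938 × 200%/6⌋ = $20,312. Book value $40,626.
Year 3: ⌊$40,626 × 200%/6⌋ = $13,542. Book value $27,084.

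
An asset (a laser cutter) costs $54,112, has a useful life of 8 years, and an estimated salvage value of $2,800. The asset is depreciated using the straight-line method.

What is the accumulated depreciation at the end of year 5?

Depreciable base = $54,112 − $2,800 = $51,312.
Annual expense = $51,312 / 8 = $6,414.
End of year 1: book value $47,698.
End of year 2: book value $41,284.
End of year 3: book value $34,870.
End of year 4: book value $28,456.
End of year 5: book value $22,042.
Accumulated through year 5 = $54,112 − $22,042 = $32,070.

$32,070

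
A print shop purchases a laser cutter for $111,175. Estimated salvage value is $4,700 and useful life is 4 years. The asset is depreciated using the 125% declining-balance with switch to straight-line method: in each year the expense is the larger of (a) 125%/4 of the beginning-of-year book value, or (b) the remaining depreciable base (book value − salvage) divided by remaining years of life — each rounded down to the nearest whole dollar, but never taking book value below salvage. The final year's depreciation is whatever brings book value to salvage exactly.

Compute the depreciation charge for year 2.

Depreciable base = $111,175 − $4,700 = $106,475.
Year 1: DB = ⌊$111,175 × 125%/4⌋ = $34,742; SL = ⌊$106,475/4⌋ = $26,618 → take DB $34,742. Book value $76,433.
Year 2: DB = ⌊$76,433 × 125%/4⌋ = $23,885; SL = ⌊$71,733/3⌋ = $23,911 → take SL $23,911. Book value $52,522.

$23,911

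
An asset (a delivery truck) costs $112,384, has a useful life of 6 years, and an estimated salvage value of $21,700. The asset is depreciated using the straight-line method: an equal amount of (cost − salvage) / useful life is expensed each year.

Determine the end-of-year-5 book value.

$36,814

Depreciable base = $112,384 − $21,700 = $90,684.
Annual expense = $90,684 / 6 = $15,114.
End of year 1: book value $97,270.
End of year 2: book value $82,156.
End of year 3: book value $67,042.
End of year 4: book value $51,928.
End of year 5: book value $36,814.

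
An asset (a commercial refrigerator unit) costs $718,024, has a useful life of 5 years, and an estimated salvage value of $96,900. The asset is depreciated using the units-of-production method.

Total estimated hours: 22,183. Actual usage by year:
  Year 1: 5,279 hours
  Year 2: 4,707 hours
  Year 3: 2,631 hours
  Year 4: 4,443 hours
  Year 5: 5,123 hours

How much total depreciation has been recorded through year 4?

Depreciable base = $718,024 − $96,900 = $621,124.
Rate = $621,124 / 22,183 hours = $28 per hour.
Year 1: 5,279 × $28 = $147,812. Book value $570,212.
Year 2: 4,707 × $28 = $131,796. Book value $438,416.
Year 3: 2,631 × $28 = $73,668. Book value $364,748.
Year 4: 4,443 × $28 = $124,404. Book value $240,344.
Accumulated through year 4 = $718,024 − $240,344 = $477,680.

$477,680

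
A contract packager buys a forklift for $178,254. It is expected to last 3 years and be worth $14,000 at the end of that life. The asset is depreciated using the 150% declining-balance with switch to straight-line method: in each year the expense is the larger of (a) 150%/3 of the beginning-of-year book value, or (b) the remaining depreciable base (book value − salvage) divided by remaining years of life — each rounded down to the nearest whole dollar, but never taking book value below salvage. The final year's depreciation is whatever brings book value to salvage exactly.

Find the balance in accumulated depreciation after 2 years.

Depreciable base = $178,254 − $14,000 = $164,254.
Year 1: DB = ⌊$178,254 × 150%/3⌋ = $89,127; SL = ⌊$164,254/3⌋ = $54,751 → take DB $89,127. Book value $89,127.
Year 2: DB = ⌊$89,127 × 150%/3⌋ = $44,563; SL = ⌊$75,127/2⌋ = $37,563 → take DB $44,563. Book value $44,564.
Accumulated through year 2 = $178,254 − $44,564 = $133,690.

$133,690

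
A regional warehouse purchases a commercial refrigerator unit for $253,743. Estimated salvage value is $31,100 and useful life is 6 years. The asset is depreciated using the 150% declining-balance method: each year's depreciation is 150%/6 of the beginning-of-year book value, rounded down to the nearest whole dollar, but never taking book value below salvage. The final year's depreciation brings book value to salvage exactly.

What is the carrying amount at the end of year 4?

Depreciable base = $253,743 − $31,100 = $222,643.
Year 1: ⌊$253,743 × 150%/6⌋ = $63,435. Book value $190,308.
Year 2: ⌊$190,308 × 150%/6⌋ = $47,577. Book value $142,731.
Year 3: ⌊$142,731 × 150%/6⌋ = $35,682. Book value $107,049.
Year 4: ⌊$107,049 × 150%/6⌋ = $26,762. Book value $80,287.

$80,287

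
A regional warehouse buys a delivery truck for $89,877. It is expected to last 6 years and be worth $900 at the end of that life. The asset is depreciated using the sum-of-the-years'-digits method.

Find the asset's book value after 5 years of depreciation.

Depreciable base = $89,877 − $900 = $88,977.
Sum of the years' digits = 6+5+4+3+2+1 = 21.
Year 1: $88,977 × 6/21 = $25,422. Book value $64,455.
Year 2: $88,977 × 5/21 = $21,185. Book value $43,270.
Year 3: $88,977 × 4/21 = $16,948. Book value $26,322.
Year 4: $88,977 × 3/21 = $12,711. Book value $13,611.
Year 5: $88,977 × 2/21 = $8,474. Book value $5,137.

$5,137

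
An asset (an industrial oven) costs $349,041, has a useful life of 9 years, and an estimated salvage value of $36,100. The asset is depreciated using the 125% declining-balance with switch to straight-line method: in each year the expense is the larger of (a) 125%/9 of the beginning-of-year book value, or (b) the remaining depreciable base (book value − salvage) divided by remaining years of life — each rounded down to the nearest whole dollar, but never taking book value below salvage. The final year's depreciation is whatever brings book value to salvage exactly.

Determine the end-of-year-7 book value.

$98,358

Depreciable base = $349,041 − $36,100 = $312,941.
Year 1: DB = ⌊$349,041 × 125%/9⌋ = $48,477; SL = ⌊$312,941/9⌋ = $34,771 → take DB $48,477. Book value $300,564.
Year 2: DB = ⌊$300,564 × 125%/9⌋ = $41,745; SL = ⌊$264,464/8⌋ = $33,058 → take DB $41,745. Book value $258,819.
Year 3: DB = ⌊$258,819 × 125%/9⌋ = $35,947; SL = ⌊$222,719/7⌋ = $31,817 → take DB $35,947. Book value $222,872.
Year 4: DB = ⌊$222,872 × 125%/9⌋ = $30,954; SL = ⌊$186,772/6⌋ = $31,128 → take SL $31,128. Book value $191,744.
Year 5: DB = ⌊$191,744 × 125%/9⌋ = $26,631; SL = ⌊$155,644/5⌋ = $31,128 → take SL $31,128. Book value $160,616.
Year 6: DB = ⌊$160,616 × 125%/9⌋ = $22,307; SL = ⌊$124,516/4⌋ = $31,129 → take SL $31,129. Book value $129,487.
Year 7: DB = ⌊$129,487 × 125%/9⌋ = $17,984; SL = ⌊$93,387/3⌋ = $31,129 → take SL $31,129. Book value $98,358.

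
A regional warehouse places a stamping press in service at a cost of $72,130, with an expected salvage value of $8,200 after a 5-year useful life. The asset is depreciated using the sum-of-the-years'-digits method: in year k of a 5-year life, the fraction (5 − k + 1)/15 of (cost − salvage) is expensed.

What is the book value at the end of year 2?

Depreciable base = $72,130 − $8,200 = $63,930.
Sum of the years' digits = 5+4+3+2+1 = 15.
Year 1: $63,930 × 5/15 = $21,310. Book value $50,820.
Year 2: $63,930 × 4/15 = $17,048. Book value $33,772.

$33,772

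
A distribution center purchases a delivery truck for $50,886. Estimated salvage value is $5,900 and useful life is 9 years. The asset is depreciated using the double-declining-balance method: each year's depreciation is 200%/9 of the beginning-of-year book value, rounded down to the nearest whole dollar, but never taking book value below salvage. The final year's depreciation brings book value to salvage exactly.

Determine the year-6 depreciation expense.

Depreciable base = $50,886 − $5,900 = $44,986.
Year 1: ⌊$50,886 × 200%/9⌋ = $11,308. Book value $39,578.
Year 2: ⌊$39,578 × 200%/9⌋ = $8,795. Book value $30,783.
Year 3: ⌊$30,783 × 200%/9⌋ = $6,840. Book value $23,943.
Year 4: ⌊$23,943 × 200%/9⌋ = $5,320. Book value $18,623.
Year 5: ⌊$18,623 × 200%/9⌋ = $4,138. Book value $14,485.
Year 6: ⌊$14,485 × 200%/9⌋ = $3,218. Book value $11,267.

$3,218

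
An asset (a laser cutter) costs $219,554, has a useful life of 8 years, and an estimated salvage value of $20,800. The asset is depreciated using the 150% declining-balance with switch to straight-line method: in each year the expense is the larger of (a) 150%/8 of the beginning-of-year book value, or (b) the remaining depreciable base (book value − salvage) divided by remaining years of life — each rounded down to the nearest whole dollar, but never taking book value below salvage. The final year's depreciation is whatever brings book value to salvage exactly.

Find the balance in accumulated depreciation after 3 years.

Depreciable base = $219,554 − $20,800 = $198,754.
Year 1: DB = ⌊$219,554 × 150%/8⌋ = $41,166; SL = ⌊$198,754/8⌋ = $24,844 → take DB $41,166. Book value $178,388.
Year 2: DB = ⌊$178,388 × 150%/8⌋ = $33,447; SL = ⌊$157,588/7⌋ = $22,512 → take DB $33,447. Book value $144,941.
Year 3: DB = ⌊$144,941 × 150%/8⌋ = $27,176; SL = ⌊$124,141/6⌋ = $20,690 → take DB $27,176. Book value $117,765.
Accumulated through year 3 = $219,554 − $117,765 = $101,789.

$101,789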